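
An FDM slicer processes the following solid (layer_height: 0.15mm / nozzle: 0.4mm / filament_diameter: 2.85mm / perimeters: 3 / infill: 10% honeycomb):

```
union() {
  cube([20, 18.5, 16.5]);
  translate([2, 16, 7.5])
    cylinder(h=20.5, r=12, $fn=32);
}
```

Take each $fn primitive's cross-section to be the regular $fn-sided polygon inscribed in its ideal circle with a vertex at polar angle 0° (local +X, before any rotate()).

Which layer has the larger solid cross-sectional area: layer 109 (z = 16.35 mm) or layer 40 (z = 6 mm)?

Layer 109 (z = 16.35): the cube (footprint 20×18.5) is included at this height (area 370.00 mm²); the cylinder at (2, 16): section is a regular 32-gon, circumradius r=12 (area = (32/2)·12.000²·sin(360°/32) = 449.49 mm²); Taking the union: the regions partially overlap — summed areas 819.49 mm² minus the doubly-counted overlap 170.86 mm² gives 648.62 mm² — area = 648.62 mm². So its area = 648.62 mm². Layer 40 (z = 6): the cube (footprint 20×18.5) is included at this height (area 370.00 mm²); the cylinder at (2, 16) does not reach this height (z outside [7.5, 28]); Combining (union): only the 20×18.5 cube is present, so the union is just that shape — area = 370.00 mm². So its area = 370.00 mm². Layer 109 is larger (648.62 vs 370.00 mm²).

layer 109 (z = 16.35 mm)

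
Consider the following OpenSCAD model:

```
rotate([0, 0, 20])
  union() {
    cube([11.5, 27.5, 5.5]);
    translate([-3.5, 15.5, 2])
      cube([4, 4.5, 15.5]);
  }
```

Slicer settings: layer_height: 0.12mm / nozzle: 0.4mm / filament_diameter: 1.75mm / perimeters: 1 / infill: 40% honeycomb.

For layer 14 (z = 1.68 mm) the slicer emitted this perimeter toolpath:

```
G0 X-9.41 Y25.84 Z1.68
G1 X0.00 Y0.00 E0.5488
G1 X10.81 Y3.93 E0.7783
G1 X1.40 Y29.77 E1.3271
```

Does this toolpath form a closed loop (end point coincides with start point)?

Start point (G0): (-9.41, 25.84). End point (last G1): the path does not return to the start — open.

no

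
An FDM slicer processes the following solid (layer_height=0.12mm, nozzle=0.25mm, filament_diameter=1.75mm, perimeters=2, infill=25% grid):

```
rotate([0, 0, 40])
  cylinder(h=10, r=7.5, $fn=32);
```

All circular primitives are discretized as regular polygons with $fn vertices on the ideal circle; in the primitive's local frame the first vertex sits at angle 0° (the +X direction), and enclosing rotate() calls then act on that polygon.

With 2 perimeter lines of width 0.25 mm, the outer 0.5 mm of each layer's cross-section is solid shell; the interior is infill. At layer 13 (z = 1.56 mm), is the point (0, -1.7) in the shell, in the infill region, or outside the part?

infill

At z = 1.56 mm: the r=7.5 cylinder gives a regular 32-gon of circumradius 7.5 (constant along its height); (whole slice rotated 40° about Z — lengths, areas and connectivity unchanged). Overall, the cross-section is a single solid region. Undo the 40° rotation: the query point maps to (-1.093, -1.302) in the un-rotated model frame. The nearest boundary edge runs (-5.30, -5.30)→(-4.17, -6.24); distance from the point to it = 5.76 mm. The point is inside the cross-section and 5.76 mm from the nearest boundary — more than the 0.5 mm shell width (2 × 0.25), so it's in the infill interior.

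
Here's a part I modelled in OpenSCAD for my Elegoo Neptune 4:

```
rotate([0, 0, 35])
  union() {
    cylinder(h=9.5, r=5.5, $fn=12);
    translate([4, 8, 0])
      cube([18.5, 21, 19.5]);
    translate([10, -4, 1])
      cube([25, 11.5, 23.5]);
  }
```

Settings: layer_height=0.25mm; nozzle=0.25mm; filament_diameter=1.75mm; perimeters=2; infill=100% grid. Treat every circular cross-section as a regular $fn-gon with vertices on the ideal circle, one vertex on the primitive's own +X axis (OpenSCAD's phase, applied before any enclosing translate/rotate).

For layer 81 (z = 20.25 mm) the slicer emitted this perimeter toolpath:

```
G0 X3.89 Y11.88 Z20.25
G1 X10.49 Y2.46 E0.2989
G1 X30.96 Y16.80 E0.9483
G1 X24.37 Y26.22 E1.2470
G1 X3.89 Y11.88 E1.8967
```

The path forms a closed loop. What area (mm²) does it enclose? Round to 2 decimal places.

Apply the shoelace formula to the sequence of (X, Y) vertices; enclosed area = 287.45 mm².

287.45 mm²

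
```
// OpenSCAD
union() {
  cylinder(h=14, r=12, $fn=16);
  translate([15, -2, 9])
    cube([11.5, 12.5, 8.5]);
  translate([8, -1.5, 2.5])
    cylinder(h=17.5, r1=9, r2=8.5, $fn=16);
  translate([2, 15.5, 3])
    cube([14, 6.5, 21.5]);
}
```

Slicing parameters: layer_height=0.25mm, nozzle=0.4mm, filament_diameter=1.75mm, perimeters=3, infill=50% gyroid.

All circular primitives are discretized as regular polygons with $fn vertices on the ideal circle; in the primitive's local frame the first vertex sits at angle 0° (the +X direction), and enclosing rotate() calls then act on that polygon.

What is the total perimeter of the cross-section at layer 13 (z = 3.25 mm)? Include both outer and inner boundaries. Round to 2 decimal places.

At z = 3.25 mm: the r=12 cylinder gives a regular 16-gon of circumradius 12 (constant along its height) (perimeter = 2·16·12.000·sin(180°/16) = 74.91 mm); the cube at (15, -2) does not reach this height (z outside [9, 17.5]); the cone at (8, -1.5) (r1=9→r2=8.5) has section circumradius 8.979 here — a regular 16-gon (perimeter = 2·16·8.979·sin(180°/16) = 56.05 mm); the cube at (2, 15.5) (footprint 14×6.5) is included at this height (perimeter 41.00 mm); Merging all regions: the regions partially overlap (shared area 167.34 mm²), so the edge portions inside another operand are dropped and the merged outline is re-measured after clipping — boundary = 124.44 mm. Overall, the cross-section has 2 separate islands. Total boundary length (outer) = 124.44 mm.

124.44 mm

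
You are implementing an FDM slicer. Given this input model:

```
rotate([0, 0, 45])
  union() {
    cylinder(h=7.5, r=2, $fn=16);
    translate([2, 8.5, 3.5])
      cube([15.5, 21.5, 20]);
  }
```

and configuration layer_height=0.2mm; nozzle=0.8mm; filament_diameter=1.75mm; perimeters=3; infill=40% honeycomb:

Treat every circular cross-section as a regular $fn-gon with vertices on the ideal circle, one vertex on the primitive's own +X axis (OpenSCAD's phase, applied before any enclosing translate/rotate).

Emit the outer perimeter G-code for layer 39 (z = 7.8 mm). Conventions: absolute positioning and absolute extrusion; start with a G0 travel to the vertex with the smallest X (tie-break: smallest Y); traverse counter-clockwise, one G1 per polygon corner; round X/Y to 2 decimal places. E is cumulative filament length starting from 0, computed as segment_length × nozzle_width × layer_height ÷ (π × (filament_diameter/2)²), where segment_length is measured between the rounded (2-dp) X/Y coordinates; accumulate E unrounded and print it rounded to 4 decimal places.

G0 X-19.80 Y22.63 Z7.80
G1 X-4.60 Y7.42 E1.4304
G1 X6.36 Y18.38 E2.4614
G1 X-8.84 Y33.59 E3.8918
G1 X-19.80 Y22.63 E4.9229

At z = 7.8 mm: the cylinder is not intersected at this z (z outside [0, 7.5]); the cube at (2, 8.5) is present — its section is the full 15.5×21.5 rectangle; Merging all regions: only the 15.5×21.5 cube at (2, 8.5) is present, so the union is just that shape — 1 connected region; (whole slice rotated 45° about Z — lengths, areas and connectivity unchanged). The outline is a single polygon with 4 vertices. Extrusion per mm of travel: 0.8 × 0.2 / (π × 0.875²) = 0.066520. Accumulating E over each segment gives final E = 4.9229.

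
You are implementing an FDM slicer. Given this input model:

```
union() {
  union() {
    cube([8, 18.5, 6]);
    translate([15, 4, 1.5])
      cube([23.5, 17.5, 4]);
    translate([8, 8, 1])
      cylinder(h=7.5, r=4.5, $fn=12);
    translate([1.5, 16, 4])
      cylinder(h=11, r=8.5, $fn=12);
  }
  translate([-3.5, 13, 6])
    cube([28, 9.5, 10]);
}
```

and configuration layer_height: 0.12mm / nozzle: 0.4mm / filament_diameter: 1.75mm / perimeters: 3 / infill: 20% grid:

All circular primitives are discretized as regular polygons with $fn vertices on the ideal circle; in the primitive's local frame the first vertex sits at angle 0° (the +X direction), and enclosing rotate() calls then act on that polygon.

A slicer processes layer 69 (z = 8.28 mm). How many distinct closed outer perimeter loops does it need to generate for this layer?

At z = 8.28 mm: the cube is absent (z outside [0, 6]); the cube at (15, 4) is not intersected at this z (z outside [1.5, 5.5]); the cylinder at (8, 8): section is a regular 12-gon, circumradius r=4.5; the cylinder at (1.5, 16): section is a regular 12-gon, circumradius r=8.5; Merging all regions: the regions partially overlap (shared area 11.41 mm²), so overlapping operands fuse into one piece — 1 connected region; the cube at (-3.5, 13) is present — its section is the full 28×9.5 rectangle; Combining (union): the regions partially overlap (shared area 119.53 mm²), so overlapping operands fuse into one piece — 1 connected region. The result has 1 disconnected region.

1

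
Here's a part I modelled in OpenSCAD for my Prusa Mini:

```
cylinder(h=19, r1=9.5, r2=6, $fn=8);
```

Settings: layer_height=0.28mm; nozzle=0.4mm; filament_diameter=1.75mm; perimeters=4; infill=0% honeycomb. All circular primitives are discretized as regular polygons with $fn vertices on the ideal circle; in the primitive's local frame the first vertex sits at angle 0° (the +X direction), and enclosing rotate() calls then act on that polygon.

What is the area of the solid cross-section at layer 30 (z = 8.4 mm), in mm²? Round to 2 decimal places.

178.88 mm²

At z = 8.4 mm: the cone contributes a regular 8-gon of circumradius 7.953 (interpolated between r1=9.5 and r2=6 at t=0.442) (area = (8/2)·7.953²·sin(360°/8) = 178.88 mm²). Overall, the cross-section is a single solid region. Net area = 178.88 mm².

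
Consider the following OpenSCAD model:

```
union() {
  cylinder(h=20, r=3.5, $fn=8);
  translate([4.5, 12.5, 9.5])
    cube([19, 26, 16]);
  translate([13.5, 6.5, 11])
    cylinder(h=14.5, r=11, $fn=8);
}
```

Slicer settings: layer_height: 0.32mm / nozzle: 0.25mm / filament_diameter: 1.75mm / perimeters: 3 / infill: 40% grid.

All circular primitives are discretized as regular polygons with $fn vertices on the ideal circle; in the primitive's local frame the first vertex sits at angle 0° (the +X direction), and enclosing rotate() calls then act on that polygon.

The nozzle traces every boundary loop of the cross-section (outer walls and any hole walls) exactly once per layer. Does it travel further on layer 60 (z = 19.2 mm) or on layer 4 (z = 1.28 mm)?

Layer 60 (z = 19.2): the cylinder: section is a regular 8-gon, circumradius r=3.5 (perimeter = 2·8·3.500·sin(180°/8) = 21.43 mm); the cube at (4.5, 12.5) (footprint 19×26) is included at this height (perimeter 90.00 mm); the r=11 cylinder at (13.5, 6.5) contributes a regular 8-gon of circumradius 11 (perimeter = 2·8·11.000·sin(180°/8) = 67.35 mm); Combining (union): the regions partially overlap (shared area 54.03 mm²), so the edge portions inside another operand are dropped and the merged outline is re-measured after clipping — boundary = 141.07 mm. So its perimeter = 141.07 mm. Layer 4 (z = 1.28): the r=3.5 cylinder gives a regular 8-gon of circumradius 3.5 (constant along its height) (perimeter = 2·8·3.500·sin(180°/8) = 21.43 mm); the cube at (4.5, 12.5) does not reach this height (z outside [9.5, 25.5]); the cylinder at (13.5, 6.5) does not reach this height (z outside [11, 25.5]); Taking the union: only the r=3.5 cylinder is present, so the union is just that shape — boundary = 21.43 mm. So its perimeter = 21.43 mm. Layer 60 is larger (141.07 vs 21.43 mm).

layer 60 (z = 19.2 mm)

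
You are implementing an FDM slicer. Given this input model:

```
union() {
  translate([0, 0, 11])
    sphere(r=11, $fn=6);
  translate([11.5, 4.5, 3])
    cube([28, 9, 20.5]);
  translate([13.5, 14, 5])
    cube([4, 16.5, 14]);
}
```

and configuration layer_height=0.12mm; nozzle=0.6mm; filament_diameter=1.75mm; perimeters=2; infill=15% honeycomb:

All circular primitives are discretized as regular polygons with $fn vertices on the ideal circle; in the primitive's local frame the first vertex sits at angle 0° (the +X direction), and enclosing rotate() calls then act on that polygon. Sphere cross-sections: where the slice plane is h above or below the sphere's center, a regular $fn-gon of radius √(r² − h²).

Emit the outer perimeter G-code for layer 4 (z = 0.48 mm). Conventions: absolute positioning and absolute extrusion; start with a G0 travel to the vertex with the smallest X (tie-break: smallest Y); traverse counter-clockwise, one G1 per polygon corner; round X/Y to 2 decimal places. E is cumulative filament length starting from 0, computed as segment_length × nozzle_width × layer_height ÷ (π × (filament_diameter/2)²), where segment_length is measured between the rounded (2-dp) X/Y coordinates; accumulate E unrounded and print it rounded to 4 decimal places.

At z = 0.48 mm: the r=11 sphere contributes a regular 6-gon of circumradius √(11²−10.52²) = 3.214; the cube at (11.5, 4.5) is not intersected at this z (z outside [3, 23.5]); the cube at (13.5, 14) is not intersected at this z (z outside [5, 19]); Merging all regions: only the r=11 sphere is present, so the union is just that shape — 1 connected region. The outline is a single polygon with 6 vertices. Extrusion per mm of travel: 0.6 × 0.12 / (π × 0.875²) = 0.029934. Accumulating E over each segment gives final E = 0.5768.

G0 X-3.21 Y0.00 Z0.48
G1 X-1.61 Y-2.78 E0.0960
G1 X1.61 Y-2.78 E0.1924
G1 X3.21 Y0.00 E0.2884
G1 X1.61 Y2.78 E0.3844
G1 X-1.61 Y2.78 E0.4808
G1 X-3.21 Y0.00 E0.5768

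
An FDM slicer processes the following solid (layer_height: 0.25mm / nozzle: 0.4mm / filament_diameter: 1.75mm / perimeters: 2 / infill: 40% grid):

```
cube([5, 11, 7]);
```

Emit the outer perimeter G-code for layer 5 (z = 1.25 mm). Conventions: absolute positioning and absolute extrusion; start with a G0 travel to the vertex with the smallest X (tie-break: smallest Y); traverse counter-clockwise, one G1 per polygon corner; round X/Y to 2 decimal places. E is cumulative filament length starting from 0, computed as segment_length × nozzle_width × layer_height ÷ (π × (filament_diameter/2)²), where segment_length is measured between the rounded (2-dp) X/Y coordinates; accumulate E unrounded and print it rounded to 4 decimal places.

At z = 1.25 mm: the cube (footprint 5×11) is included at this height. The outline is a single polygon with 4 vertices. Extrusion per mm of travel: 0.4 × 0.25 / (π × 0.875²) = 0.041575. Accumulating E over each segment gives final E = 1.3304.

G0 X0.00 Y0.00 Z1.25
G1 X5.00 Y0.00 E0.2079
G1 X5.00 Y11.00 E0.6652
G1 X0.00 Y11.00 E0.8731
G1 X0.00 Y0.00 E1.3304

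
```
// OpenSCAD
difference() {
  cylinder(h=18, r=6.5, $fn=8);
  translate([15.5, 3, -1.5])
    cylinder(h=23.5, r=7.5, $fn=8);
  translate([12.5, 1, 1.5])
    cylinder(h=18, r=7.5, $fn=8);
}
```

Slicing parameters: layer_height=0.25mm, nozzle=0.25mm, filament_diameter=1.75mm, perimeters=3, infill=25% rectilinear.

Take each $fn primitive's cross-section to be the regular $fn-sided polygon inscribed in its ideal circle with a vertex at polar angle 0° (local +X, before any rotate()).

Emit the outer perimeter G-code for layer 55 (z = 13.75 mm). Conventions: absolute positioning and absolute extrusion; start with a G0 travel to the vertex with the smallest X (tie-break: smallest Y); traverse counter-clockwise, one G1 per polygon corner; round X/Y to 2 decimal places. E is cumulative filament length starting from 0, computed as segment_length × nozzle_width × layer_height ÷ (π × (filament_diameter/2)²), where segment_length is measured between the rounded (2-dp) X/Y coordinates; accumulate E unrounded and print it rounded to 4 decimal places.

At z = 13.75 mm: the r=6.5 cylinder contributes a regular 8-gon of circumradius 6.5; the cylinder at (15.5, 3): section is a regular 8-gon, circumradius r=7.5; the r=7.5 cylinder at (12.5, 1) contributes a regular 8-gon of circumradius 7.5; Taking the first minus the rest: starting from the r=6.5 cylinder, the r=7.5 cylinder at (15.5, 3) misses the remaining region (no effect); the r=7.5 cylinder at (12.5, 1) partially overlaps it — only the 2.51 mm² overlap (of its 159.10 mm²) is removed, clipping the outline — 1 connected region. The outline is a single polygon with 10 vertices. Extrusion per mm of travel: 0.25 × 0.25 / (π × 0.875²) = 0.025984. Accumulating E over each segment gives final E = 1.0346.

G0 X-6.50 Y0.00 Z13.75
G1 X-4.60 Y-4.60 E0.1293
G1 X0.00 Y-6.50 E0.2586
G1 X4.60 Y-4.60 E0.3880
G1 X5.96 Y-1.31 E0.4805
G1 X5.00 Y1.00 E0.5455
G1 X5.54 Y2.31 E0.5823
G1 X4.60 Y4.60 E0.6466
G1 X0.00 Y6.50 E0.7759
G1 X-4.60 Y4.60 E0.9053
G1 X-6.50 Y0.00 E1.0346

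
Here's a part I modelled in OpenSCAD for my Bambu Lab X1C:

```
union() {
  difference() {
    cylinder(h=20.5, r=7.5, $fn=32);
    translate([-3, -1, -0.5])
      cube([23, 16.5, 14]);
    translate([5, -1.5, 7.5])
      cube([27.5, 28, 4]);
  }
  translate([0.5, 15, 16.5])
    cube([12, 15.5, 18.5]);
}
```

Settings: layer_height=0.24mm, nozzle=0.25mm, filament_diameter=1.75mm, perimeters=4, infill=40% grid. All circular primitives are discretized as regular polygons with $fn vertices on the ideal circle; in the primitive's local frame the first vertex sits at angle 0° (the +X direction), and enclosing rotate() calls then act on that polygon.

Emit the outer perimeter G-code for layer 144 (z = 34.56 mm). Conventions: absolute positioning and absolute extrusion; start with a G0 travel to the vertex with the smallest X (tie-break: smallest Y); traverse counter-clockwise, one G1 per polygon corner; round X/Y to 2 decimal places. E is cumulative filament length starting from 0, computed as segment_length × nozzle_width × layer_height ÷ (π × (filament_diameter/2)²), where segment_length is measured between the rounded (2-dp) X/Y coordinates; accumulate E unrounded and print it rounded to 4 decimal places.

At z = 34.56 mm: the cylinder is not intersected at this z (z outside [0, 20.5]); the cube at (-3, -1) does not reach this height (z outside [-0.5, 13.5]); the cube at (5, -1.5) is absent (z outside [7.5, 11.5]); After the difference (first − rest): the first operand is absent here, so nothing remains; the 12×15.5 cube at (0.5, 15) contributes its full rectangle; Combining (union): only the 12×15.5 cube at (0.5, 15) is present, so the union is just that shape — 1 connected region. The outline is a single polygon with 4 vertices. Extrusion per mm of travel: 0.25 × 0.24 / (π × 0.875²) = 0.024945. Accumulating E over each segment gives final E = 1.3720.

G0 X0.50 Y15.00 Z34.56
G1 X12.50 Y15.00 E0.2993
G1 X12.50 Y30.50 E0.6860
G1 X0.50 Y30.50 E0.9853
G1 X0.50 Y15.00 E1.3720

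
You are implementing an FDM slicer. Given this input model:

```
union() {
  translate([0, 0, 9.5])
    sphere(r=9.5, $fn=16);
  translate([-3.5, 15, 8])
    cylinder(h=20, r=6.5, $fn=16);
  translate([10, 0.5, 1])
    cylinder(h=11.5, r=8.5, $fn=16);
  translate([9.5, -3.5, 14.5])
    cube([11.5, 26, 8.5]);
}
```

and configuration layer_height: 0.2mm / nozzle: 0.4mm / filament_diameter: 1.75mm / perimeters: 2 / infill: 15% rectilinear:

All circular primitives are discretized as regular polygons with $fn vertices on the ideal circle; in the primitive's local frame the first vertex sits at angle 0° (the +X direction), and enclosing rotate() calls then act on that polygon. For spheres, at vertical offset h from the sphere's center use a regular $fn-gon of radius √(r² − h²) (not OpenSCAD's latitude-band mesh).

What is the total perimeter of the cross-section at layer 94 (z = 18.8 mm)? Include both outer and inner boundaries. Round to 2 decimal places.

At z = 18.8 mm: the sphere: section is a regular 16-gon, circumradius = √(r²−h²) = √(9.5²−9.3²) = 1.939 (perimeter = 2·16·1.939·sin(180°/16) = 12.11 mm); the r=6.5 cylinder at (-3.5, 15) contributes a regular 16-gon of circumradius 6.5 (perimeter = 2·16·6.500·sin(180°/16) = 40.58 mm); the cylinder at (10, 0.5) is absent (z outside [1, 12.5]); the 11.5×26 cube at (9.5, -3.5) contributes its full rectangle (perimeter 75.00 mm); Taking the union: the 3 present regions are separate (no shared area or edge), so areas and boundary lengths simply add and each stays a separate island — boundary = 127.68 mm. Overall, the cross-section has 3 separate islands. Total boundary length (outer) = 127.68 mm.

127.68 mm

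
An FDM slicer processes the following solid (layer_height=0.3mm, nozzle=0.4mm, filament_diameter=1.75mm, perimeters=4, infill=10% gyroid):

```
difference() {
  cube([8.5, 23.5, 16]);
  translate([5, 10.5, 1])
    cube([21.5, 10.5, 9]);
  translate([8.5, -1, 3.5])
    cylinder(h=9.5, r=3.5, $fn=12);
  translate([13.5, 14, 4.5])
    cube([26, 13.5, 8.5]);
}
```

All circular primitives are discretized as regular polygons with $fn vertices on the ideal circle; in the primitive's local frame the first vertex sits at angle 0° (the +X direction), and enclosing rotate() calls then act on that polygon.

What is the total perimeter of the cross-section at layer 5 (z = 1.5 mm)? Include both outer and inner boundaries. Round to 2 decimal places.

71.00 mm

At z = 1.5 mm: the 8.5×23.5 cube contributes its full rectangle (perimeter 64.00 mm); the cube at (5, 10.5) is present — its section is the full 21.5×10.5 rectangle (perimeter 64.00 mm); the cylinder at (8.5, -1) is absent (z outside [3.5, 13]); the cube at (13.5, 14) does not reach this height (z outside [4.5, 13]); Taking the first minus the rest: starting from the 8.5×23.5 cube, the 21.5×10.5 cube at (5, 10.5) partially overlaps it — only the 36.75 mm² overlap (of its 225.75 mm²) is removed, clipping the outline — boundary = 71.00 mm. Overall, the cross-section is a single solid region. Total boundary length (outer) = 71.00 mm.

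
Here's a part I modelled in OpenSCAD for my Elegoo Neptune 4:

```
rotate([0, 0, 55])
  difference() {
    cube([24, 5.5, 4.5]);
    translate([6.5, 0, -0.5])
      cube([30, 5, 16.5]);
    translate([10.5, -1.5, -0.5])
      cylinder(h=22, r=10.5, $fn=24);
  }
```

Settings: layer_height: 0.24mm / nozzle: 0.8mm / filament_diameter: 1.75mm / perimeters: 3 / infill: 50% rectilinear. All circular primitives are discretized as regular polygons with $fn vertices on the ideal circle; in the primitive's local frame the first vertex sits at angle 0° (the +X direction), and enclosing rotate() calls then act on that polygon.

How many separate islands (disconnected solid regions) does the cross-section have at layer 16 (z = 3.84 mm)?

At z = 3.84 mm: the 24×5.5 cube contributes its full rectangle; the cube at (6.5, 0) (footprint 30×5) is included at this height; the r=10.5 cylinder at (10.5, -1.5) gives a regular 24-gon of circumradius 10.5 (constant along its height); Taking the first minus the rest: starting from the 24×5.5 cube, the 30×5 cube at (6.5, 0) partially overlaps it — only the 87.50 mm² overlap (of its 150.00 mm²) is removed, clipping the outline; the r=10.5 cylinder at (10.5, -1.5) partially overlaps it — only the 35.51 mm² overlap (of its 342.42 mm²) is removed, clipping the outline — 2 connected regions; (rotated 55° about Z; rotation is an isometry so areas/perimeters/island counts are preserved). Overall, the cross-section has 2 separate islands. Island count = 2.

2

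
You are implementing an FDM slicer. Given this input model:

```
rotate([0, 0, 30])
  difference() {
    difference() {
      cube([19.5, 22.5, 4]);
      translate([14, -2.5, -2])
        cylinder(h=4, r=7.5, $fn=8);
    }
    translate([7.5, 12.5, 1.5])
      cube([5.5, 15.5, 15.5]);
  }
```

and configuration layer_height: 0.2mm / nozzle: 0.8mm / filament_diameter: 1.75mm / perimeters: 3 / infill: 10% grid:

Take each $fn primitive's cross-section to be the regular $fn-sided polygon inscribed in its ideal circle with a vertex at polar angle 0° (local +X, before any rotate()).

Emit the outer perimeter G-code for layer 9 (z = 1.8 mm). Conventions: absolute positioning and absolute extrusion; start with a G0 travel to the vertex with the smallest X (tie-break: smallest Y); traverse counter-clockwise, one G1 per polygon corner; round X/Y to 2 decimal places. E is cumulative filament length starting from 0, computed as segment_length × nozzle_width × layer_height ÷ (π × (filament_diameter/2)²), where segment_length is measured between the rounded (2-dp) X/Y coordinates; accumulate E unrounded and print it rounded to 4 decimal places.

G0 X-11.25 Y19.49 Z1.80
G1 X0.00 Y0.00 E1.4970
G1 X6.53 Y3.77 E1.9985
G1 X6.13 Y6.78 E2.2005
G1 X9.62 Y11.33 E2.5820
G1 X15.32 Y12.08 E2.9644
G1 X15.72 Y11.77 E2.9981
G1 X5.64 Y29.24 E4.3397
G1 X0.01 Y25.99 E4.7722
G1 X5.01 Y17.33 E5.4374
G1 X0.25 Y14.58 E5.8030
G1 X-4.75 Y23.24 E6.4682
G1 X-11.25 Y19.49 E6.9674

At z = 1.8 mm: the cube is present — its section is the full 19.5×22.5 rectangle; the r=7.5 cylinder at (14, -2.5) contributes a regular 8-gon of circumradius 7.5; Taking the first minus the rest: starting from the 19.5×22.5 cube, the r=7.5 cylinder at (14, -2.5) partially overlaps it — only the 43.52 mm² overlap (of its 159.10 mm²) is removed, clipping the outline — 1 connected region; the cube at (7.5, 12.5) (footprint 5.5×15.5) is included at this height; After the difference (first − rest): starting from the result so far, the 5.5×15.5 cube at (7.5, 12.5) partially overlaps it — only the 55.00 mm² overlap (of its 85.25 mm²) is removed, clipping the outline — 1 connected region; (rotated 30° about Z; rotation is an isometry so areas/perimeters/island counts are preserved). The outline is a single polygon with 12 vertices. Extrusion per mm of travel: 0.8 × 0.2 / (π × 0.875²) = 0.066520. Accumulating E over each segment gives final E = 6.9674.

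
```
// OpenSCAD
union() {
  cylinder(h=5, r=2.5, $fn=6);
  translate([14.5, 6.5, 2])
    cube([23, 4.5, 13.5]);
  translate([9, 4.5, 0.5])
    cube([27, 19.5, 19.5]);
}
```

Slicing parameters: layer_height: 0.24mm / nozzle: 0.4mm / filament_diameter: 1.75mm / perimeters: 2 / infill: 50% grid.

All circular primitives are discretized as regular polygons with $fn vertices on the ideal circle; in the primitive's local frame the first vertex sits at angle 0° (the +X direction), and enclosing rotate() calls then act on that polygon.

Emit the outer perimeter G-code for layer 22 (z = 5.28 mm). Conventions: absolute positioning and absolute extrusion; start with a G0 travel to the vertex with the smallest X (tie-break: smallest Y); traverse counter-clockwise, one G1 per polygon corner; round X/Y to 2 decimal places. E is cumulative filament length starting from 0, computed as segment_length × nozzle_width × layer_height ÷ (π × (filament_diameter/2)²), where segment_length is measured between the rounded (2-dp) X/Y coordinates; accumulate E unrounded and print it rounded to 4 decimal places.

At z = 5.28 mm: the cylinder is not intersected at this z (z outside [0, 5]); the cube at (14.5, 6.5) (footprint 23×4.5) is included at this height; the cube at (9, 4.5) (footprint 27×19.5) is included at this height; Combining (union): the regions partially overlap (shared area 96.75 mm²), so overlapping operands fuse into one piece — 1 connected region. The outline is a single polygon with 8 vertices. Extrusion per mm of travel: 0.4 × 0.24 / (π × 0.875²) = 0.039912. Accumulating E over each segment gives final E = 3.8316.

G0 X9.00 Y4.50 Z5.28
G1 X36.00 Y4.50 E1.0776
G1 X36.00 Y6.50 E1.1575
G1 X37.50 Y6.50 E1.2173
G1 X37.50 Y11.00 E1.3969
G1 X36.00 Y11.00 E1.4568
G1 X36.00 Y24.00 E1.9757
G1 X9.00 Y24.00 E3.0533
G1 X9.00 Y4.50 E3.8316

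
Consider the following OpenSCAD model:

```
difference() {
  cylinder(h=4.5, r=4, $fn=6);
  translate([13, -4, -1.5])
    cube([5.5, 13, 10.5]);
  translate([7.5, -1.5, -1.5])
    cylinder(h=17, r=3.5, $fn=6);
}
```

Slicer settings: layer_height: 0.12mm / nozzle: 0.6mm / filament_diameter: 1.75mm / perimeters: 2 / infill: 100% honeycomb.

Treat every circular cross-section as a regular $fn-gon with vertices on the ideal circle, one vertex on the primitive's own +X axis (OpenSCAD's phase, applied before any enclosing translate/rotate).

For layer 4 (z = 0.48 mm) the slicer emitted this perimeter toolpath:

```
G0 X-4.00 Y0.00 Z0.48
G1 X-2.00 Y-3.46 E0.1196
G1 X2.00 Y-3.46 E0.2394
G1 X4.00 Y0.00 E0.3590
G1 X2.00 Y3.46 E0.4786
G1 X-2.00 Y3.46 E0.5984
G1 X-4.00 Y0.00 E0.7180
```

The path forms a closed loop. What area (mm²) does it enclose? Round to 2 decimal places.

41.52 mm²

Apply the shoelace formula to the sequence of (X, Y) vertices; enclosed area = 41.52 mm².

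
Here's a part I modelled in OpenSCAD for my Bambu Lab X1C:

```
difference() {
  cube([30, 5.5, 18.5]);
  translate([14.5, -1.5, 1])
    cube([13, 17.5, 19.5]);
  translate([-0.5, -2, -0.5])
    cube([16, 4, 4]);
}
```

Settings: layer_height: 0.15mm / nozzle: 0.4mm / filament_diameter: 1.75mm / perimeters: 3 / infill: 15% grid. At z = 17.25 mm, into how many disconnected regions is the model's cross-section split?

2

At z = 17.25 mm: the cube (footprint 30×5.5) is included at this height; the cube at (14.5, -1.5) is present — its section is the full 13×17.5 rectangle; the cube at (-0.5, -2) does not reach this height (z outside [-0.5, 3.5]); Taking the first minus the rest: starting from the 30×5.5 cube, the 13×17.5 cube at (14.5, -1.5) partially overlaps it — only the 71.50 mm² overlap (of its 227.50 mm²) is removed, clipping the outline — 2 connected regions. The result has 2 disconnected regions.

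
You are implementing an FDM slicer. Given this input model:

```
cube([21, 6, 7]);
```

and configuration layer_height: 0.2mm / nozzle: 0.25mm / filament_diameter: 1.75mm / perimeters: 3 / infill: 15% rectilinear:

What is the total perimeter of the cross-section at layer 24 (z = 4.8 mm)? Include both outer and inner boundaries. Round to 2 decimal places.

At z = 4.8 mm: the 21×6 cube contributes its full rectangle (perimeter 54.00 mm). Overall, the cross-section is a single solid region. Total boundary length (outer) = 54.00 mm.

54.00 mm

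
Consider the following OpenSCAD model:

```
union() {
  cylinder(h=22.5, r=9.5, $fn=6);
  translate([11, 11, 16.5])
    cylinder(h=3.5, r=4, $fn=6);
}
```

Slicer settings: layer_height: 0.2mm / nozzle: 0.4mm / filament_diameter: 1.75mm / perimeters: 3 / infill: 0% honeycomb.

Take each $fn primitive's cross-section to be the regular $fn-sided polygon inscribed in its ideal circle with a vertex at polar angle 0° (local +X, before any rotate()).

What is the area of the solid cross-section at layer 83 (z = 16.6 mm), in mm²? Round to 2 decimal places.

276.05 mm²

At z = 16.6 mm: the r=9.5 cylinder contributes a regular 6-gon of circumradius 9.5 (area = (6/2)·9.500²·sin(360°/6) = 234.48 mm²); the r=4 cylinder at (11, 11) contributes a regular 6-gon of circumradius 4 (area = (6/2)·4.000²·sin(360°/6) = 41.57 mm²); Merging all regions: the 2 present regions are separate (no shared area or edge), so areas and boundary lengths simply add and each stays a separate island — area = 276.05 mm². Overall, the cross-section has 2 separate islands. Net area = 276.05 mm².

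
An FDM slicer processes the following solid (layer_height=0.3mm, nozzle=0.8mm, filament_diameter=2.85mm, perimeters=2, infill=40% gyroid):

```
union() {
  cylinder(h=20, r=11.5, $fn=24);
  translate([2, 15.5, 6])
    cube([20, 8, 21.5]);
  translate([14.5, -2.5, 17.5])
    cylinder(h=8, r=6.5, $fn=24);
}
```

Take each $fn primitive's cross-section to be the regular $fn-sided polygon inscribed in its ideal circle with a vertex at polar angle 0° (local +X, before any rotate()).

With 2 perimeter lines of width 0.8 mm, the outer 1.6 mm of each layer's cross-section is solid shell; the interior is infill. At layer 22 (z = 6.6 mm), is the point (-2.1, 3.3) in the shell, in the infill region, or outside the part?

infill

At z = 6.6 mm: the r=11.5 cylinder gives a regular 24-gon of circumradius 11.5 (constant along its height); the 20×8 cube at (2, 15.5) contributes its full rectangle; the cylinder at (14.5, -2.5) is not intersected at this z (z outside [17.5, 25.5]); Taking the union: the 2 present regions are separate (no shared area or edge), so areas and boundary lengths simply add and each stays a separate island — 2 connected regions. Overall, the cross-section has 2 separate islands. The nearest boundary edge runs (-8.13, 8.13)→(-5.75, 9.96); distance from the point to it = 7.51 mm. (Shell/infill is judged within the island containing the point — the largest one.) The point is inside the cross-section and 7.51 mm from the nearest boundary — more than the 1.6 mm shell width (2 × 0.8), so it's in the infill interior.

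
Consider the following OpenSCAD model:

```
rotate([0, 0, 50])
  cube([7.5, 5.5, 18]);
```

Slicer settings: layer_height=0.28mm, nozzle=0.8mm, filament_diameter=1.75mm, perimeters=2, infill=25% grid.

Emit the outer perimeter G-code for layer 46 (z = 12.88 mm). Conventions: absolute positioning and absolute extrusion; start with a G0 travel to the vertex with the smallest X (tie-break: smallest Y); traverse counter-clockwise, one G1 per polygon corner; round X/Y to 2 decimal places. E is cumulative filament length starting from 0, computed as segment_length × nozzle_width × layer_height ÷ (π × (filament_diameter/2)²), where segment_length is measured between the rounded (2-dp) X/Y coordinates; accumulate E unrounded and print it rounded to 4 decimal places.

G0 X-4.21 Y3.54 Z12.88
G1 X0.00 Y0.00 E0.5123
G1 X4.82 Y5.75 E1.2110
G1 X0.61 Y9.28 E1.7227
G1 X-4.21 Y3.54 E2.4207

At z = 12.88 mm: the cube (footprint 7.5×5.5) is included at this height; (whole slice rotated 50° about Z — lengths, areas and connectivity unchanged). The outline is a single polygon with 4 vertices. Extrusion per mm of travel: 0.8 × 0.28 / (π × 0.875²) = 0.093128. Accumulating E over each segment gives final E = 2.4207.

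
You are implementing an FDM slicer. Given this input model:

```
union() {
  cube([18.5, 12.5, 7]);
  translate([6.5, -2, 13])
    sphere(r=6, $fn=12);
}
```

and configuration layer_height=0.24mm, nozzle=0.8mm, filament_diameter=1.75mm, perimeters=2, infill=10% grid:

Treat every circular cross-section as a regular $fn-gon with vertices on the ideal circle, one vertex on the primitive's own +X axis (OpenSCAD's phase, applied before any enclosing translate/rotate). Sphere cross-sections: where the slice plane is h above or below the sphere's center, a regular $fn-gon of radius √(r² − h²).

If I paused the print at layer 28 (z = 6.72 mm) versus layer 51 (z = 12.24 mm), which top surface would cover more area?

layer 28 (z = 6.72 mm)

Layer 28 (z = 6.72): the 18.5×12.5 cube contributes its full rectangle (area 231.25 mm²); the sphere at (6.5, -2) does not reach this height (|z−center|=6.280 > r=6); Combining (union): only the 18.5×12.5 cube is present, so the union is just that shape — area = 231.25 mm². So its area = 231.25 mm². Layer 51 (z = 12.24): the cube does not reach this height (z outside [0, 7]); the r=6 sphere at (6.5, -2) slices to a regular 12-gon of circumradius 5.952 (√(r²−h²) with h=0.76 from center) (area = (12/2)·5.952²·sin(360°/12) = 106.27 mm²); Taking the union: only the r=6 sphere at (6.5, -2) is present, so the union is just that shape — area = 106.27 mm². So its area = 106.27 mm². Layer 28 is larger (231.25 vs 106.27 mm²).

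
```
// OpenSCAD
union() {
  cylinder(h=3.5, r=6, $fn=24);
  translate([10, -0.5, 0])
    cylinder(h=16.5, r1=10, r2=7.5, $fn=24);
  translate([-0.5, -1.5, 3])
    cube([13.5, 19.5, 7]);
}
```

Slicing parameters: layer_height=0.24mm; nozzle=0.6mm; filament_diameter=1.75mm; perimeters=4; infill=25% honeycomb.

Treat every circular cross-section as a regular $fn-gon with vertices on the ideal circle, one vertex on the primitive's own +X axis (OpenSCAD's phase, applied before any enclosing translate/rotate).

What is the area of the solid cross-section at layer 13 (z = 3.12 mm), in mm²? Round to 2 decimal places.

At z = 3.12 mm: the cylinder: section is a regular 24-gon, circumradius r=6 (area = (24/2)·6.000²·sin(360°/24) = 111.81 mm²); the cone at (10, -0.5) (r1=10→r2=7.5) has section circumradius 9.527 here — a regular 24-gon (area = (24/2)·9.527²·sin(360°/24) = 281.91 mm²); the cube at (-0.5, -1.5) (footprint 13.5×19.5) is included at this height (area 263.25 mm²); Combining (union): the regions partially overlap — summed areas 656.97 mm² minus the doubly-counted overlap 165.43 mm² gives 491.54 mm² — area = 491.54 mm². Overall, the cross-section is a single solid region. Net area = 491.54 mm².

491.54 mm²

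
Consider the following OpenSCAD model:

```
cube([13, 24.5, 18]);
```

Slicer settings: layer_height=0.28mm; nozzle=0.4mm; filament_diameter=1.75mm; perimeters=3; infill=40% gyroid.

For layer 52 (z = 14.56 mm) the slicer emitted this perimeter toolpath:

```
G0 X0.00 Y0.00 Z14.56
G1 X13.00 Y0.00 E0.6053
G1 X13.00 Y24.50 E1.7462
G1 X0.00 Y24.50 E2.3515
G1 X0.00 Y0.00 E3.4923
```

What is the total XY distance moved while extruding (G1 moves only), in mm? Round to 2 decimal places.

75.00 mm

Sum the Euclidean lengths of each G1 segment: total = 75.00 mm.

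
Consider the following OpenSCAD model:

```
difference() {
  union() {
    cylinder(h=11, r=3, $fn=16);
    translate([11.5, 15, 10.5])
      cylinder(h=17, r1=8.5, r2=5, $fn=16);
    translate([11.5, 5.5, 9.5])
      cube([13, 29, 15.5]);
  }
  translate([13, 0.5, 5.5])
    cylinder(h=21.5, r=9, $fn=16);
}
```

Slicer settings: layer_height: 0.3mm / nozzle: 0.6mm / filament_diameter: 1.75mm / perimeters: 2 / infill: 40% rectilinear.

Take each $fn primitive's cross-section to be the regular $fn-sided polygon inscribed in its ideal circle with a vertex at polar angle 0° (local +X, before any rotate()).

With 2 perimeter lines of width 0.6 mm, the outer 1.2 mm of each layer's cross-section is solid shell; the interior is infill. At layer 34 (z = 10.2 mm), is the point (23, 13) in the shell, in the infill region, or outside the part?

At z = 10.2 mm: the r=3 cylinder gives a regular 16-gon of circumradius 3 (constant along its height); the cone at (11.5, 15) is absent (z outside [10.5, 27.5]); the 13×29 cube at (11.5, 5.5) contributes its full rectangle; Combining (union): the 2 present regions are separate (no shared area or edge), so areas and boundary lengths simply add and each stays a separate island — 2 connected regions; the r=9 cylinder at (13, 0.5) contributes a regular 16-gon of circumradius 9; After the difference (first − rest): starting from the result so far, the r=9 cylinder at (13, 0.5) partially overlaps it — only the 25.83 mm² overlap (of its 247.98 mm²) is removed, clipping the outline — 2 connected regions. Overall, the cross-section has 2 separate islands. The nearest boundary edge runs (24.50, 34.50)→(24.50, 5.50); distance from the point to it = 1.50 mm. (Shell/infill is judged within the island containing the point — the largest one.) The point is inside the cross-section and 1.50 mm from the nearest boundary — more than the 1.2 mm shell width (2 × 0.6), so it's in the infill interior.

infill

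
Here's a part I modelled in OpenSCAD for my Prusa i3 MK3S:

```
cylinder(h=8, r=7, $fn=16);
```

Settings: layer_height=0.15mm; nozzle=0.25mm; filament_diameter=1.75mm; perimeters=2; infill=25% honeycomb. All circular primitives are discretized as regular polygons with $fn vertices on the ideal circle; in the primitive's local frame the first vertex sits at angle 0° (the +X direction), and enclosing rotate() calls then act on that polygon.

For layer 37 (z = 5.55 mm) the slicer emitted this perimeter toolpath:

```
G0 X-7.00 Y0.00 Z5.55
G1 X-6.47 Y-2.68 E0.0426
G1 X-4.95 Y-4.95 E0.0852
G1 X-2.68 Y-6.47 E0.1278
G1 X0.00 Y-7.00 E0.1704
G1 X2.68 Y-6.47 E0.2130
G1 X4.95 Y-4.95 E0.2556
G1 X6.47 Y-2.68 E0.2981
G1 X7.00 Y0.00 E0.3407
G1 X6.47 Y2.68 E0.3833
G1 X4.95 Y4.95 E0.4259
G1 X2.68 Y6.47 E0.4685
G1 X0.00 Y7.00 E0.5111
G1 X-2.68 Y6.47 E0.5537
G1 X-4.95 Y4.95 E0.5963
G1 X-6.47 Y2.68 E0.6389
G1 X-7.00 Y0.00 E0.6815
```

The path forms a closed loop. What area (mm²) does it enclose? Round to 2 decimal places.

Apply the shoelace formula to the sequence of (X, Y) vertices; enclosed area = 150.08 mm².

150.08 mm²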